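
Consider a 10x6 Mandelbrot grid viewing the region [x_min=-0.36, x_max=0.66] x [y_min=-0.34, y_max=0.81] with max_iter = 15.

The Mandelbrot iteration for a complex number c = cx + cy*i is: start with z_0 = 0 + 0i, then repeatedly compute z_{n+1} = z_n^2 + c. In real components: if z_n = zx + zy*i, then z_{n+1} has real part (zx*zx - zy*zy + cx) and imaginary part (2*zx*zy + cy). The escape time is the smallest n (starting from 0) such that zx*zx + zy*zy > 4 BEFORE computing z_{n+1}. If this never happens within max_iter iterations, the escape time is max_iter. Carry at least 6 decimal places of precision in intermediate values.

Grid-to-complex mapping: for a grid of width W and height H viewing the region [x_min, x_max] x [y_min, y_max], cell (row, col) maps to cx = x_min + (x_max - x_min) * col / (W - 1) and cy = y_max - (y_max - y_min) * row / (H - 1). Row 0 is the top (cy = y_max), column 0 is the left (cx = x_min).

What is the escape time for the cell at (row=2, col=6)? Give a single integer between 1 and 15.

z_0 = 0 + 0i, c = 0.3200 + 0.3500i
Iter 1: z = 0.3200 + 0.3500i, |z|^2 = 0.2249
Iter 2: z = 0.2999 + 0.5740i, |z|^2 = 0.4194
Iter 3: z = 0.0805 + 0.6943i, |z|^2 = 0.4885
Iter 4: z = -0.1556 + 0.4617i, |z|^2 = 0.2374
Iter 5: z = 0.1310 + 0.2063i, |z|^2 = 0.0597
Iter 6: z = 0.2946 + 0.4041i, |z|^2 = 0.2500
Iter 7: z = 0.2435 + 0.5881i, |z|^2 = 0.4051
Iter 8: z = 0.0335 + 0.6364i, |z|^2 = 0.4061
Iter 9: z = -0.0839 + 0.3926i, |z|^2 = 0.1612
Iter 10: z = 0.1729 + 0.2841i, |z|^2 = 0.1106
Iter 11: z = 0.2692 + 0.4482i, |z|^2 = 0.2734
Iter 12: z = 0.1915 + 0.5913i, |z|^2 = 0.3863
Iter 13: z = 0.0070 + 0.5765i, |z|^2 = 0.3324
Iter 14: z = -0.0123 + 0.3581i, |z|^2 = 0.1284

Answer: 15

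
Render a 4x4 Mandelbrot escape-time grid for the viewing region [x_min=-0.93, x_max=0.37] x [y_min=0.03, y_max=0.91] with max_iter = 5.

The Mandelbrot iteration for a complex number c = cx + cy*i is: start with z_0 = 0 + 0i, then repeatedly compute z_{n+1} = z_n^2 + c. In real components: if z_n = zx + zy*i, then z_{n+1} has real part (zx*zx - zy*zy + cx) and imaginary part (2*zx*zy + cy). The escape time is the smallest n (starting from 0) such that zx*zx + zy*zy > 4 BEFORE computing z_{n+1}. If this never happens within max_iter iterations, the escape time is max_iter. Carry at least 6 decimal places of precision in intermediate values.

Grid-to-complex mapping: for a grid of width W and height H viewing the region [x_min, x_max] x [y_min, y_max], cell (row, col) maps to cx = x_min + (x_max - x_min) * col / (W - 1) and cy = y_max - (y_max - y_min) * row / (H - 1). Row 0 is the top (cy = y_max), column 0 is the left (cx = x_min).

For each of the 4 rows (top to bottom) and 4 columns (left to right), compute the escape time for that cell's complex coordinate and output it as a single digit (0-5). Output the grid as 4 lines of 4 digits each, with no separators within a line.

Answer: 3453
5555
5555
5555

Derivation:
(row=0, col=0): c = -0.9300 + 0.9100i → escape time 3
(row=0, col=1): c = -0.4967 + 0.9100i → escape time 4
(row=0, col=2): c = -0.0633 + 0.9100i → escape time 5
(row=0, col=3): c = 0.3700 + 0.9100i → escape time 3
(row=1, col=0): c = -0.9300 + 0.6167i → escape time 5
(row=1, col=1): c = -0.4967 + 0.6167i → escape time 5
(row=1, col=2): c = -0.0633 + 0.6167i → escape time 5
(row=1, col=3): c = 0.3700 + 0.6167i → escape time 5
(row=2, col=0): c = -0.9300 + 0.3233i → escape time 5
(row=2, col=1): c = -0.4967 + 0.3233i → escape time 5
(row=2, col=2): c = -0.0633 + 0.3233i → escape time 5
(row=2, col=3): c = 0.3700 + 0.3233i → escape time 5
(row=3, col=0): c = -0.9300 + 0.0300i → escape time 5
(row=3, col=1): c = -0.4967 + 0.0300i → escape time 5
(row=3, col=2): c = -0.0633 + 0.0300i → escape time 5
(row=3, col=3): c = 0.3700 + 0.0300i → escape time 5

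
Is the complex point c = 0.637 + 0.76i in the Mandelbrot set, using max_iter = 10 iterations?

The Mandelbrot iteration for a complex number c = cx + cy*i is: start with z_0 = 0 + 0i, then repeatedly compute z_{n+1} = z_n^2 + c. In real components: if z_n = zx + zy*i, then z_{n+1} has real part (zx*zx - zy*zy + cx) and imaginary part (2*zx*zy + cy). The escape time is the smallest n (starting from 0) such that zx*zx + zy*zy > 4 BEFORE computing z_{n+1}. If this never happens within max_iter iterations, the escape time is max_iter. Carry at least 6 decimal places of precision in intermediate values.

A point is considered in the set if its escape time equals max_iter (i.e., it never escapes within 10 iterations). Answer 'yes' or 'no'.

Answer: no

Derivation:
z_0 = 0 + 0i, c = 0.6370 + 0.7600i
Iter 1: z = 0.6370 + 0.7600i, |z|^2 = 0.9834
Iter 2: z = 0.4652 + 1.7282i, |z|^2 = 3.2032
Iter 3: z = -2.1334 + 2.3678i, |z|^2 = 10.1582
Escaped at iteration 3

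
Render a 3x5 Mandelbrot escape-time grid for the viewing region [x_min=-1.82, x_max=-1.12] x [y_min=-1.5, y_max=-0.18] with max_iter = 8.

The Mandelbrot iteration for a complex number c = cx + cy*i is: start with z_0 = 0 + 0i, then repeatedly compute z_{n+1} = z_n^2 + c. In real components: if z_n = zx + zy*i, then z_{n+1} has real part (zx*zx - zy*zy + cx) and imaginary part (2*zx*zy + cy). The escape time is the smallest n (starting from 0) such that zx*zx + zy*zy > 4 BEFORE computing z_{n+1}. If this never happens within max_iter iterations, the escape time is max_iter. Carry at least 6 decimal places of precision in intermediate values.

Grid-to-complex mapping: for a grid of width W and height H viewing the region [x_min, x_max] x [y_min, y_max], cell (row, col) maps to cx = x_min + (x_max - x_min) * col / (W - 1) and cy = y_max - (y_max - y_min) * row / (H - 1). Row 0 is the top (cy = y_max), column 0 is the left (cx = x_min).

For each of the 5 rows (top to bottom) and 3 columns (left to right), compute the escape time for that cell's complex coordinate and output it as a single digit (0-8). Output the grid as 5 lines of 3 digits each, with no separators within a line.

(row=0, col=0): c = -1.8200 + -0.1800i → escape time 4
(row=0, col=1): c = -1.4700 + -0.1800i → escape time 5
(row=0, col=2): c = -1.1200 + -0.1800i → escape time 8
(row=1, col=0): c = -1.8200 + -0.5100i → escape time 3
(row=1, col=1): c = -1.4700 + -0.5100i → escape time 3
(row=1, col=2): c = -1.1200 + -0.5100i → escape time 5
(row=2, col=0): c = -1.8200 + -0.8400i → escape time 1
(row=2, col=1): c = -1.4700 + -0.8400i → escape time 3
(row=2, col=2): c = -1.1200 + -0.8400i → escape time 3
(row=3, col=0): c = -1.8200 + -1.1700i → escape time 1
(row=3, col=1): c = -1.4700 + -1.1700i → escape time 2
(row=3, col=2): c = -1.1200 + -1.1700i → escape time 3
(row=4, col=0): c = -1.8200 + -1.5000i → escape time 1
(row=4, col=1): c = -1.4700 + -1.5000i → escape time 1
(row=4, col=2): c = -1.1200 + -1.5000i → escape time 2

Answer: 458
335
133
123
112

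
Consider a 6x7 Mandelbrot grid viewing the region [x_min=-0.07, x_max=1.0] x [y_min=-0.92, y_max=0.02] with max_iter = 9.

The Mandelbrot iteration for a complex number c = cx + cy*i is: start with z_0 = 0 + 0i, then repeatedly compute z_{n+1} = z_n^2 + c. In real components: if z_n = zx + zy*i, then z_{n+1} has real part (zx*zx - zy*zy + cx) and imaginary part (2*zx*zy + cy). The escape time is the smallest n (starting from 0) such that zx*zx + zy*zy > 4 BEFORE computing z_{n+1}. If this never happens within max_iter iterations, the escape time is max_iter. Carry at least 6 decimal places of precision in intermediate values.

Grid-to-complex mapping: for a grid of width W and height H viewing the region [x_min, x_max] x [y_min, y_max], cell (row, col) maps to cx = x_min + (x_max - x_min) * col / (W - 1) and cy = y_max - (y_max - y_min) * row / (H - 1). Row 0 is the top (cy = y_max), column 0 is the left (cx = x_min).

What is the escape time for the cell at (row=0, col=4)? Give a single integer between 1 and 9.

Answer: 3

Derivation:
z_0 = 0 + 0i, c = 0.7860 + 0.0200i
Iter 1: z = 0.7860 + 0.0200i, |z|^2 = 0.6182
Iter 2: z = 1.4034 + 0.0514i, |z|^2 = 1.9722
Iter 3: z = 2.7529 + 0.1644i, |z|^2 = 7.6053
Escaped at iteration 3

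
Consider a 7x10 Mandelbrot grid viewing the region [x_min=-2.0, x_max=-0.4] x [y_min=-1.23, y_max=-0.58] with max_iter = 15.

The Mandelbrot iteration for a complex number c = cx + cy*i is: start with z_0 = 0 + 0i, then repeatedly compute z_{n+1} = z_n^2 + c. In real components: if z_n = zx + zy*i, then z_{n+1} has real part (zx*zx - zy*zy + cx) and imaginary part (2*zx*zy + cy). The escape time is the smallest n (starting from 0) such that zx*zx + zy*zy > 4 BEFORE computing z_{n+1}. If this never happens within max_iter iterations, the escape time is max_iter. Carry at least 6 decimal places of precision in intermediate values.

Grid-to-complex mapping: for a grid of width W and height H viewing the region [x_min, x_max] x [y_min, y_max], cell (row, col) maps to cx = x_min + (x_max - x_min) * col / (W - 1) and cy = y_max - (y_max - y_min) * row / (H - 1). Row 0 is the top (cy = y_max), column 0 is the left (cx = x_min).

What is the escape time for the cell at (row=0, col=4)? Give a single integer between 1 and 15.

z_0 = 0 + 0i, c = -0.9333 + -0.5800i
Iter 1: z = -0.9333 + -0.5800i, |z|^2 = 1.2075
Iter 2: z = -0.3986 + 0.5027i, |z|^2 = 0.4116
Iter 3: z = -1.0271 + -0.9807i, |z|^2 = 2.0168
Iter 4: z = -0.8403 + 1.4347i, |z|^2 = 2.7643
Iter 5: z = -2.2856 + -2.9910i, |z|^2 = 14.1697
Escaped at iteration 5

Answer: 5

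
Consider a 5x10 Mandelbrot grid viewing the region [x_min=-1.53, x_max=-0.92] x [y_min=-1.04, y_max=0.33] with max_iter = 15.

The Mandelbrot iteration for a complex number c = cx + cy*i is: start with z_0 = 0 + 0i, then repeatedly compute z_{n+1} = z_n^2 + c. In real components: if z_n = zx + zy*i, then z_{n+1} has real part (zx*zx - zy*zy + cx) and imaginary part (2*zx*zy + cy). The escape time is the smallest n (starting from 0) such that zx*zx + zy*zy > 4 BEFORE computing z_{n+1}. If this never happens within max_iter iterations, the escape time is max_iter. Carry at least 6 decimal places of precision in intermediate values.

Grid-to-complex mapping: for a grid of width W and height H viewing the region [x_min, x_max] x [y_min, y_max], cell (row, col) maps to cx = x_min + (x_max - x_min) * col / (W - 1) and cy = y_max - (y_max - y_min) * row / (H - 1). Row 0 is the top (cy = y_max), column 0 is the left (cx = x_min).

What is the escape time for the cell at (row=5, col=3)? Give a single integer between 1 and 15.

z_0 = 0 + 0i, c = -1.0725 + -0.4311i
Iter 1: z = -1.0725 + -0.4311i, |z|^2 = 1.3361
Iter 2: z = -0.1081 + 0.4936i, |z|^2 = 0.2553
Iter 3: z = -1.3045 + -0.5378i, |z|^2 = 1.9909
Iter 4: z = 0.3399 + 0.9721i, |z|^2 = 1.0604
Iter 5: z = -1.9019 + 0.2297i, |z|^2 = 3.6699
Iter 6: z = 2.4919 + -1.3048i, |z|^2 = 7.9123
Escaped at iteration 6

Answer: 6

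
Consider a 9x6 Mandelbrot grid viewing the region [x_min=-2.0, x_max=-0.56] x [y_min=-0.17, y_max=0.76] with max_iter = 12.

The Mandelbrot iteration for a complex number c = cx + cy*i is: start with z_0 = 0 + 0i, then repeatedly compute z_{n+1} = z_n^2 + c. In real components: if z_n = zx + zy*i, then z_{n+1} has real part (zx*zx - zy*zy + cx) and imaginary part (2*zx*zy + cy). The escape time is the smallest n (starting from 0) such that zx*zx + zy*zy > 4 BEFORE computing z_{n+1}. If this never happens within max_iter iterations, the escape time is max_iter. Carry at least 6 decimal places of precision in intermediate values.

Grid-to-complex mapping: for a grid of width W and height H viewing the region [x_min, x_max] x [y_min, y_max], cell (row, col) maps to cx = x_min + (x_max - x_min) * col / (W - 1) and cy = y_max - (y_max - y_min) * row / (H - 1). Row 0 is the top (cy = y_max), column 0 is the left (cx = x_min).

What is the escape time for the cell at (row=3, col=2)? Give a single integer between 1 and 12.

Answer: 4

Derivation:
z_0 = 0 + 0i, c = -1.6400 + 0.2020i
Iter 1: z = -1.6400 + 0.2020i, |z|^2 = 2.7304
Iter 2: z = 1.0088 + -0.4606i, |z|^2 = 1.2298
Iter 3: z = -0.8344 + -0.7272i, |z|^2 = 1.2252
Iter 4: z = -1.4726 + 1.4157i, |z|^2 = 4.1725
Escaped at iteration 4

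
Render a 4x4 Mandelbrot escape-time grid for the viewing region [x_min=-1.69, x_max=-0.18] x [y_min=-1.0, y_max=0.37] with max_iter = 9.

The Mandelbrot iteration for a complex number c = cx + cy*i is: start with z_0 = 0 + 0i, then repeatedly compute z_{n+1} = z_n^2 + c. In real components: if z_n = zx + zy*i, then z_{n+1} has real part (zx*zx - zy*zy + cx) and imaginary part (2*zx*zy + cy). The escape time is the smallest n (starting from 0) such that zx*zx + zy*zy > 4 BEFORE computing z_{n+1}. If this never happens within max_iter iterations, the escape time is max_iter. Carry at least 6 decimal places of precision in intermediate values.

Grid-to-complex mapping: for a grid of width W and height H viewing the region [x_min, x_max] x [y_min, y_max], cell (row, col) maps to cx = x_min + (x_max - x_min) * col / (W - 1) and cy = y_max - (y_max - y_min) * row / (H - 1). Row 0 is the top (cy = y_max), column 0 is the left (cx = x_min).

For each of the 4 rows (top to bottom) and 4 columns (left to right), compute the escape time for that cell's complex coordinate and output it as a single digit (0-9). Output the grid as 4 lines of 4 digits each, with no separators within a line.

Answer: 3899
6999
3479
2339

Derivation:
(row=0, col=0): c = -1.6900 + 0.3700i → escape time 3
(row=0, col=1): c = -1.1867 + 0.3700i → escape time 8
(row=0, col=2): c = -0.6833 + 0.3700i → escape time 9
(row=0, col=3): c = -0.1800 + 0.3700i → escape time 9
(row=1, col=0): c = -1.6900 + -0.0867i → escape time 6
(row=1, col=1): c = -1.1867 + -0.0867i → escape time 9
(row=1, col=2): c = -0.6833 + -0.0867i → escape time 9
(row=1, col=3): c = -0.1800 + -0.0867i → escape time 9
(row=2, col=0): c = -1.6900 + -0.5433i → escape time 3
(row=2, col=1): c = -1.1867 + -0.5433i → escape time 4
(row=2, col=2): c = -0.6833 + -0.5433i → escape time 7
(row=2, col=3): c = -0.1800 + -0.5433i → escape time 9
(row=3, col=0): c = -1.6900 + -1.0000i → escape time 2
(row=3, col=1): c = -1.1867 + -1.0000i → escape time 3
(row=3, col=2): c = -0.6833 + -1.0000i → escape time 3
(row=3, col=3): c = -0.1800 + -1.0000i → escape time 9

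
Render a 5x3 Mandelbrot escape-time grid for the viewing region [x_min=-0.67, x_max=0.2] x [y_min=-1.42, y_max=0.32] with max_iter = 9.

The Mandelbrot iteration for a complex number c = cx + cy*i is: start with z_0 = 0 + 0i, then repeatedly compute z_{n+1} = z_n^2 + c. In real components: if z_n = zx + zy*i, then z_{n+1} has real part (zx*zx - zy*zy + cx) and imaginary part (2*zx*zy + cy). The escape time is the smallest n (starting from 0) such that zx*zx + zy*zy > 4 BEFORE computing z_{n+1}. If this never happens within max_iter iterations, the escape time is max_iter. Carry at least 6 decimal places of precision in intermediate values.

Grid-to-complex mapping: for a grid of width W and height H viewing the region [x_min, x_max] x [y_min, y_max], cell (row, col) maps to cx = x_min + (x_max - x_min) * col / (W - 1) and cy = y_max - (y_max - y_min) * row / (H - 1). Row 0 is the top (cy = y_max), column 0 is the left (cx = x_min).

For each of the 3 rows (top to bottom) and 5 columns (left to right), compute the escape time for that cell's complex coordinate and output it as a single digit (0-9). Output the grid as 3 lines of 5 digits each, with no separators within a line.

Answer: 99999
79999
22222

Derivation:
(row=0, col=0): c = -0.6700 + 0.3200i → escape time 9
(row=0, col=1): c = -0.4525 + 0.3200i → escape time 9
(row=0, col=2): c = -0.2350 + 0.3200i → escape time 9
(row=0, col=3): c = -0.0175 + 0.3200i → escape time 9
(row=0, col=4): c = 0.2000 + 0.3200i → escape time 9
(row=1, col=0): c = -0.6700 + -0.5500i → escape time 7
(row=1, col=1): c = -0.4525 + -0.5500i → escape time 9
(row=1, col=2): c = -0.2350 + -0.5500i → escape time 9
(row=1, col=3): c = -0.0175 + -0.5500i → escape time 9
(row=1, col=4): c = 0.2000 + -0.5500i → escape time 9
(row=2, col=0): c = -0.6700 + -1.4200i → escape time 2
(row=2, col=1): c = -0.4525 + -1.4200i → escape time 2
(row=2, col=2): c = -0.2350 + -1.4200i → escape time 2
(row=2, col=3): c = -0.0175 + -1.4200i → escape time 2
(row=2, col=4): c = 0.2000 + -1.4200i → escape time 2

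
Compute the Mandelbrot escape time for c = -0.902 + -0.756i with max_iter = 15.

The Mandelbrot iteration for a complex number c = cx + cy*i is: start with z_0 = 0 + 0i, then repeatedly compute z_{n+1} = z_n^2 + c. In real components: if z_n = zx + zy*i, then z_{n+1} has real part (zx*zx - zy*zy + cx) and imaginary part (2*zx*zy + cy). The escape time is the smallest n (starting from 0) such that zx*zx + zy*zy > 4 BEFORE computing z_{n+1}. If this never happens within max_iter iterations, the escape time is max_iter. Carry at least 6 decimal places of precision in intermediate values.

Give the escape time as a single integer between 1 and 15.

z_0 = 0 + 0i, c = -0.9020 + -0.7560i
Iter 1: z = -0.9020 + -0.7560i, |z|^2 = 1.3851
Iter 2: z = -0.6599 + 0.6078i, |z|^2 = 0.8050
Iter 3: z = -0.8359 + -1.5582i, |z|^2 = 3.1269
Iter 4: z = -2.6313 + 1.8492i, |z|^2 = 10.3434
Escaped at iteration 4

Answer: 4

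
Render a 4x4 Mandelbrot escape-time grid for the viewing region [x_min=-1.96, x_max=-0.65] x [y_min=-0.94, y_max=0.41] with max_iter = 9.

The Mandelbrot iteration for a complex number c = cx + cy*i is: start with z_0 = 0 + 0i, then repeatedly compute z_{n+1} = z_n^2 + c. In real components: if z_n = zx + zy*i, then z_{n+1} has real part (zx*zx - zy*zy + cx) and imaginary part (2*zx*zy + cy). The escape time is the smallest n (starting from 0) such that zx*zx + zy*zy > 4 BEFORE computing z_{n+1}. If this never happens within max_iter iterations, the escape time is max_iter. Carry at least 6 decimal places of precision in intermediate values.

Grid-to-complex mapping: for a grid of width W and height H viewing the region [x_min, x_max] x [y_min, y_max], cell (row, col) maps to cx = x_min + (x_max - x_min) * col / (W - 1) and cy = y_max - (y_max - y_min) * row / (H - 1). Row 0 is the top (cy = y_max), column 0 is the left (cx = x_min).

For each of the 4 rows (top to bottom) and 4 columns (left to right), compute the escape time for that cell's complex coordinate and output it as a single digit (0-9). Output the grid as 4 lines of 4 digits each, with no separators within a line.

Answer: 1469
5999
1359
1334

Derivation:
(row=0, col=0): c = -1.9600 + 0.4100i → escape time 1
(row=0, col=1): c = -1.5233 + 0.4100i → escape time 4
(row=0, col=2): c = -1.0867 + 0.4100i → escape time 6
(row=0, col=3): c = -0.6500 + 0.4100i → escape time 9
(row=1, col=0): c = -1.9600 + -0.0400i → escape time 5
(row=1, col=1): c = -1.5233 + -0.0400i → escape time 9
(row=1, col=2): c = -1.0867 + -0.0400i → escape time 9
(row=1, col=3): c = -0.6500 + -0.0400i → escape time 9
(row=2, col=0): c = -1.9600 + -0.4900i → escape time 1
(row=2, col=1): c = -1.5233 + -0.4900i → escape time 3
(row=2, col=2): c = -1.0867 + -0.4900i → escape time 5
(row=2, col=3): c = -0.6500 + -0.4900i → escape time 9
(row=3, col=0): c = -1.9600 + -0.9400i → escape time 1
(row=3, col=1): c = -1.5233 + -0.9400i → escape time 3
(row=3, col=2): c = -1.0867 + -0.9400i → escape time 3
(row=3, col=3): c = -0.6500 + -0.9400i → escape time 4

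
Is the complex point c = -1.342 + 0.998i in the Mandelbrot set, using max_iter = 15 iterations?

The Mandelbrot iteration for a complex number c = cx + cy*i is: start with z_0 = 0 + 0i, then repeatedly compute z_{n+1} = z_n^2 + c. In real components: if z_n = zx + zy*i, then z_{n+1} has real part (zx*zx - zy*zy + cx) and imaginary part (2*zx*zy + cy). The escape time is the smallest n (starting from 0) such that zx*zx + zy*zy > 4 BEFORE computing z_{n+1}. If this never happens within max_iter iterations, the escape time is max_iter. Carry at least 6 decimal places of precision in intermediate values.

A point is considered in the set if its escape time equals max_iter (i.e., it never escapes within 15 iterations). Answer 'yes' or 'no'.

Answer: no

Derivation:
z_0 = 0 + 0i, c = -1.3420 + 0.9980i
Iter 1: z = -1.3420 + 0.9980i, |z|^2 = 2.7970
Iter 2: z = -0.5370 + -1.6806i, |z|^2 = 3.1129
Iter 3: z = -3.8781 + 2.8031i, |z|^2 = 22.8973
Escaped at iteration 3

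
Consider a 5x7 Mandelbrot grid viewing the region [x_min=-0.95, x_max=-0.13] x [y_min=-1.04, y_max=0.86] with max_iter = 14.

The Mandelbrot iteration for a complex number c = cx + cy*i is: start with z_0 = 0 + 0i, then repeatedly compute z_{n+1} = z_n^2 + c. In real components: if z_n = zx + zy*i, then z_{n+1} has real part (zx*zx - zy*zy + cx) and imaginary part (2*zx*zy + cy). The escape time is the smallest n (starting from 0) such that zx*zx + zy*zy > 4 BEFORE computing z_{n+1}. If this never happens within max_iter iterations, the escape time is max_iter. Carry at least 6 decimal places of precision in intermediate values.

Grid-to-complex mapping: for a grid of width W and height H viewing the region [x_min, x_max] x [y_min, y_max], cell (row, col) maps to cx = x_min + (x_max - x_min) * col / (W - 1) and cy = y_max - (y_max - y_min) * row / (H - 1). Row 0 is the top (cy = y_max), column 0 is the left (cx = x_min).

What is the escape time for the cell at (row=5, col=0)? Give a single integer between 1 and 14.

Answer: 4

Derivation:
z_0 = 0 + 0i, c = -0.9500 + -0.7233i
Iter 1: z = -0.9500 + -0.7233i, |z|^2 = 1.4257
Iter 2: z = -0.5707 + 0.6510i, |z|^2 = 0.7495
Iter 3: z = -1.0481 + -1.4664i, |z|^2 = 3.2488
Iter 4: z = -2.0018 + 2.3505i, |z|^2 = 9.5322
Escaped at iteration 4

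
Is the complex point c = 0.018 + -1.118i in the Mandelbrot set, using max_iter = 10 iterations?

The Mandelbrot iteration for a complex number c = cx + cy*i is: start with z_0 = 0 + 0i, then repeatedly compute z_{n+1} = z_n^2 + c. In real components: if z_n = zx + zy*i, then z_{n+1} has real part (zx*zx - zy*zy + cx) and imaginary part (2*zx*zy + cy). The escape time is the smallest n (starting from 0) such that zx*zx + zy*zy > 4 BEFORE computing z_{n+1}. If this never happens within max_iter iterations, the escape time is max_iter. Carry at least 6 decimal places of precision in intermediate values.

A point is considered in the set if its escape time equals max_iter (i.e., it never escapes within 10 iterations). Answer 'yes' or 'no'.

z_0 = 0 + 0i, c = 0.0180 + -1.1180i
Iter 1: z = 0.0180 + -1.1180i, |z|^2 = 1.2502
Iter 2: z = -1.2316 + -1.1582i, |z|^2 = 2.8584
Iter 3: z = 0.1933 + 1.7350i, |z|^2 = 3.0476
Iter 4: z = -2.9548 + -0.4472i, |z|^2 = 8.9312
Escaped at iteration 4

Answer: no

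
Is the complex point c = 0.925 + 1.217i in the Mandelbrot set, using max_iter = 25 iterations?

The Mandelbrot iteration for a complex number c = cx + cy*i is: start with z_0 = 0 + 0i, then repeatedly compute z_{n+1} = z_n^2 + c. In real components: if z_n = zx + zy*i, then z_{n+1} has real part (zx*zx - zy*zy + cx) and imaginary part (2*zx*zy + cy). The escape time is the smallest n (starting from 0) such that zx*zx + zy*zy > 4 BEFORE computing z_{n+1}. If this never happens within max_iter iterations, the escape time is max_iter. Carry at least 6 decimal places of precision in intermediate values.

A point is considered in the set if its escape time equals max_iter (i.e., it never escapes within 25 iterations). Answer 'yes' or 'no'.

Answer: no

Derivation:
z_0 = 0 + 0i, c = 0.9250 + 1.2170i
Iter 1: z = 0.9250 + 1.2170i, |z|^2 = 2.3367
Iter 2: z = 0.2995 + 3.4685i, |z|^2 = 12.1199
Escaped at iteration 2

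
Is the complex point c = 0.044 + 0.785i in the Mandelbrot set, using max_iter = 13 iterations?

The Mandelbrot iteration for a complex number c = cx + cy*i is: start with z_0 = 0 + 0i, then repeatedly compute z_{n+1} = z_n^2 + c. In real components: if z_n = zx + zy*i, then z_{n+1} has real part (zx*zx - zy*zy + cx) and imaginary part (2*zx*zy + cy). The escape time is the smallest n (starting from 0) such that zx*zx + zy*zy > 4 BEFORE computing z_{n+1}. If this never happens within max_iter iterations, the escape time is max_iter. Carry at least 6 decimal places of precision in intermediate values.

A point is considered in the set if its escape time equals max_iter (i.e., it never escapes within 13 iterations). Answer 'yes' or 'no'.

Answer: no

Derivation:
z_0 = 0 + 0i, c = 0.0440 + 0.7850i
Iter 1: z = 0.0440 + 0.7850i, |z|^2 = 0.6182
Iter 2: z = -0.5703 + 0.8541i, |z|^2 = 1.0547
Iter 3: z = -0.3602 + -0.1891i, |z|^2 = 0.1655
Iter 4: z = 0.1380 + 0.9213i, |z|^2 = 0.8678
Iter 5: z = -0.7857 + 1.0392i, |z|^2 = 1.6973
Iter 6: z = -0.4187 + -0.8481i, |z|^2 = 0.8945
Iter 7: z = -0.4999 + 1.4952i, |z|^2 = 2.4854
Iter 8: z = -1.9417 + -0.7098i, |z|^2 = 4.2739
Escaped at iteration 8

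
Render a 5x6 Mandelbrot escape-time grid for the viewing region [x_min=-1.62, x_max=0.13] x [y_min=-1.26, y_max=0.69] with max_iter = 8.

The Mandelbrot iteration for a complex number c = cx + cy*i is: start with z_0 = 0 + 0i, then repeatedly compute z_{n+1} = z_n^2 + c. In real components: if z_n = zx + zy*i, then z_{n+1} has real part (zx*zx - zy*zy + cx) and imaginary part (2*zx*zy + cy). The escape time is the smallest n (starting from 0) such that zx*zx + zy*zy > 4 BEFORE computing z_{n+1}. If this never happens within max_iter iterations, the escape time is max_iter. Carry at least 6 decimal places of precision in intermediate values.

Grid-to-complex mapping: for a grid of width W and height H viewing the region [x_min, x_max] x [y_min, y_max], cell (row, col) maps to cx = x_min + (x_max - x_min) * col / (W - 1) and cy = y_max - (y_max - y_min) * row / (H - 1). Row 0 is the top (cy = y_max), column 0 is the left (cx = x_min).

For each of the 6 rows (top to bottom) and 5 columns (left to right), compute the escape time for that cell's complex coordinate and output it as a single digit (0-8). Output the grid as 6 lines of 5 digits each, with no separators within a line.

Answer: 33588
48888
68888
35788
33475
12332

Derivation:
(row=0, col=0): c = -1.6200 + 0.6900i → escape time 3
(row=0, col=1): c = -1.1825 + 0.6900i → escape time 3
(row=0, col=2): c = -0.7450 + 0.6900i → escape time 5
(row=0, col=3): c = -0.3075 + 0.6900i → escape time 8
(row=0, col=4): c = 0.1300 + 0.6900i → escape time 8
(row=1, col=0): c = -1.6200 + 0.3000i → escape time 4
(row=1, col=1): c = -1.1825 + 0.3000i → escape time 8
(row=1, col=2): c = -0.7450 + 0.3000i → escape time 8
(row=1, col=3): c = -0.3075 + 0.3000i → escape time 8
(row=1, col=4): c = 0.1300 + 0.3000i → escape time 8
(row=2, col=0): c = -1.6200 + -0.0900i → escape time 6
(row=2, col=1): c = -1.1825 + -0.0900i → escape time 8
(row=2, col=2): c = -0.7450 + -0.0900i → escape time 8
(row=2, col=3): c = -0.3075 + -0.0900i → escape time 8
(row=2, col=4): c = 0.1300 + -0.0900i → escape time 8
(row=3, col=0): c = -1.6200 + -0.4800i → escape time 3
(row=3, col=1): c = -1.1825 + -0.4800i → escape time 5
(row=3, col=2): c = -0.7450 + -0.4800i → escape time 7
(row=3, col=3): c = -0.3075 + -0.4800i → escape time 8
(row=3, col=4): c = 0.1300 + -0.4800i → escape time 8
(row=4, col=0): c = -1.6200 + -0.8700i → escape time 3
(row=4, col=1): c = -1.1825 + -0.8700i → escape time 3
(row=4, col=2): c = -0.7450 + -0.8700i → escape time 4
(row=4, col=3): c = -0.3075 + -0.8700i → escape time 7
(row=4, col=4): c = 0.1300 + -0.8700i → escape time 5
(row=5, col=0): c = -1.6200 + -1.2600i → escape time 1
(row=5, col=1): c = -1.1825 + -1.2600i → escape time 2
(row=5, col=2): c = -0.7450 + -1.2600i → escape time 3
(row=5, col=3): c = -0.3075 + -1.2600i → escape time 3
(row=5, col=4): c = 0.1300 + -1.2600i → escape time 2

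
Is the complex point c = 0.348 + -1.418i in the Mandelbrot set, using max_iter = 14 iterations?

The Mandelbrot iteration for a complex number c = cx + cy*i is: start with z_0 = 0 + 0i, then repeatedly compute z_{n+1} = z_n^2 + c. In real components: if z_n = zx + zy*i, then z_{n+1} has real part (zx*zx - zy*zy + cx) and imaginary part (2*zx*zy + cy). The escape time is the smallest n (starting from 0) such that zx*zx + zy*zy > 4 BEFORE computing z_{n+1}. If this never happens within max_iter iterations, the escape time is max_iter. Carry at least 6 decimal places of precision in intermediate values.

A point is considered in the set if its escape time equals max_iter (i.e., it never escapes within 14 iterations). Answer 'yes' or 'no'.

z_0 = 0 + 0i, c = 0.3480 + -1.4180i
Iter 1: z = 0.3480 + -1.4180i, |z|^2 = 2.1318
Iter 2: z = -1.5416 + -2.4049i, |z|^2 = 8.1603
Escaped at iteration 2

Answer: no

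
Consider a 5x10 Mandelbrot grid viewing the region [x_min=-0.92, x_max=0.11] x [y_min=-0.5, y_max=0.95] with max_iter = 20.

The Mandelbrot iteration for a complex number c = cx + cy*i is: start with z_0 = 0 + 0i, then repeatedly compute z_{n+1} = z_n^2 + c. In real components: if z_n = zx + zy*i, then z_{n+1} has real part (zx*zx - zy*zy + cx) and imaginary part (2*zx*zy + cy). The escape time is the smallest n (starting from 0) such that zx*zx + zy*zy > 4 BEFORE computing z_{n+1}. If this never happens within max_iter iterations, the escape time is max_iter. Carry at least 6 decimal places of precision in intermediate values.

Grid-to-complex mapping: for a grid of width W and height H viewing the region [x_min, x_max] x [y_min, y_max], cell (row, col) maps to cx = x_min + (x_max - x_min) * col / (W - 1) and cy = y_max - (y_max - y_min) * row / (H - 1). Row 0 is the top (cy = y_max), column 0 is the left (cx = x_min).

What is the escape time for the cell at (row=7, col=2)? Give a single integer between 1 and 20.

z_0 = 0 + 0i, c = -0.4050 + -0.1778i
Iter 1: z = -0.4050 + -0.1778i, |z|^2 = 0.1956
Iter 2: z = -0.2726 + -0.0338i, |z|^2 = 0.0754
Iter 3: z = -0.3318 + -0.1594i, |z|^2 = 0.1355
Iter 4: z = -0.3203 + -0.0720i, |z|^2 = 0.1078
Iter 5: z = -0.3076 + -0.1317i, |z|^2 = 0.1120
Iter 6: z = -0.3277 + -0.0968i, |z|^2 = 0.1168
Iter 7: z = -0.3070 + -0.1143i, |z|^2 = 0.1073
Iter 8: z = -0.3238 + -0.1076i, |z|^2 = 0.1164
Iter 9: z = -0.3117 + -0.1081i, |z|^2 = 0.1088
Iter 10: z = -0.3195 + -0.1104i, |z|^2 = 0.1143
Iter 11: z = -0.3151 + -0.1072i, |z|^2 = 0.1108
Iter 12: z = -0.3172 + -0.1102i, |z|^2 = 0.1128
Iter 13: z = -0.3165 + -0.1079i, |z|^2 = 0.1118
Iter 14: z = -0.3165 + -0.1095i, |z|^2 = 0.1121
Iter 15: z = -0.3168 + -0.1085i, |z|^2 = 0.1122
Iter 16: z = -0.3164 + -0.1090i, |z|^2 = 0.1120
Iter 17: z = -0.3168 + -0.1088i, |z|^2 = 0.1122
Iter 18: z = -0.3165 + -0.1089i, |z|^2 = 0.1120
Iter 19: z = -0.3167 + -0.1089i, |z|^2 = 0.1121

Answer: 20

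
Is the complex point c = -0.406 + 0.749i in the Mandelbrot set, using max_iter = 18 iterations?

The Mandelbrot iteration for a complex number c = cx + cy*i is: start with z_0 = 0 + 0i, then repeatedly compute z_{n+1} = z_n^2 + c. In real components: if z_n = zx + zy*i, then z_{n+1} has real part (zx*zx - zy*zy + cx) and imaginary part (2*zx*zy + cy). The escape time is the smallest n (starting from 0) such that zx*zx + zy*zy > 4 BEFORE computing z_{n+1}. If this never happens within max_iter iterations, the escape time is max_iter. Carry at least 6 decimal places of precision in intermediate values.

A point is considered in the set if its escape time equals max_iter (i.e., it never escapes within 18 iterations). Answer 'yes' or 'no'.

Answer: no

Derivation:
z_0 = 0 + 0i, c = -0.4060 + 0.7490i
Iter 1: z = -0.4060 + 0.7490i, |z|^2 = 0.7258
Iter 2: z = -0.8022 + 0.1408i, |z|^2 = 0.6633
Iter 3: z = 0.2176 + 0.5231i, |z|^2 = 0.3210
Iter 4: z = -0.6323 + 0.9767i, |z|^2 = 1.3537
Iter 5: z = -0.9602 + -0.4860i, |z|^2 = 1.1582
Iter 6: z = 0.2797 + 1.6824i, |z|^2 = 2.9086
Iter 7: z = -3.1581 + 1.6901i, |z|^2 = 12.8304
Escaped at iteration 7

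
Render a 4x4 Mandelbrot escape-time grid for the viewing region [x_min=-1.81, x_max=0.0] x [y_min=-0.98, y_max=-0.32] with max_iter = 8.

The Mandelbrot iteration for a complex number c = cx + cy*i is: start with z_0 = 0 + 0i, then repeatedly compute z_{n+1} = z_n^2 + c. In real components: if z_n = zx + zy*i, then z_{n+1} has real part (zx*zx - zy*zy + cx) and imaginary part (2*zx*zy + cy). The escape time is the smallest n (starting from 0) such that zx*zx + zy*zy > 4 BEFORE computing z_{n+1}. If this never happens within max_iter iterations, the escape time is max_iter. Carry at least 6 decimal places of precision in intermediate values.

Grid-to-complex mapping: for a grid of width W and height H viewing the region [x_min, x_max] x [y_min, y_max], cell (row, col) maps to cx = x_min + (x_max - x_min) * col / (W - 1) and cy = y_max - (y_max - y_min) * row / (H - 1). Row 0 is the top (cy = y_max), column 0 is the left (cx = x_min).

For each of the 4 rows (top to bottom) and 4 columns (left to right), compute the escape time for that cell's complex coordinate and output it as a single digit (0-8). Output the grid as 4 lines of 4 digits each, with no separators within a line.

(row=0, col=0): c = -1.8100 + -0.3200i → escape time 3
(row=0, col=1): c = -1.2067 + -0.3200i → escape time 8
(row=0, col=2): c = -0.6033 + -0.3200i → escape time 8
(row=0, col=3): c = -0.0000 + -0.3200i → escape time 8
(row=1, col=0): c = -1.8100 + -0.5400i → escape time 3
(row=1, col=1): c = -1.2067 + -0.5400i → escape time 4
(row=1, col=2): c = -0.6033 + -0.5400i → escape time 8
(row=1, col=3): c = -0.0000 + -0.5400i → escape time 8
(row=2, col=0): c = -1.8100 + -0.7600i → escape time 2
(row=2, col=1): c = -1.2067 + -0.7600i → escape time 3
(row=2, col=2): c = -0.6033 + -0.7600i → escape time 5
(row=2, col=3): c = -0.0000 + -0.7600i → escape time 8
(row=3, col=0): c = -1.8100 + -0.9800i → escape time 1
(row=3, col=1): c = -1.2067 + -0.9800i → escape time 3
(row=3, col=2): c = -0.6033 + -0.9800i → escape time 4
(row=3, col=3): c = -0.0000 + -0.9800i → escape time 7

Answer: 3888
3488
2358
1347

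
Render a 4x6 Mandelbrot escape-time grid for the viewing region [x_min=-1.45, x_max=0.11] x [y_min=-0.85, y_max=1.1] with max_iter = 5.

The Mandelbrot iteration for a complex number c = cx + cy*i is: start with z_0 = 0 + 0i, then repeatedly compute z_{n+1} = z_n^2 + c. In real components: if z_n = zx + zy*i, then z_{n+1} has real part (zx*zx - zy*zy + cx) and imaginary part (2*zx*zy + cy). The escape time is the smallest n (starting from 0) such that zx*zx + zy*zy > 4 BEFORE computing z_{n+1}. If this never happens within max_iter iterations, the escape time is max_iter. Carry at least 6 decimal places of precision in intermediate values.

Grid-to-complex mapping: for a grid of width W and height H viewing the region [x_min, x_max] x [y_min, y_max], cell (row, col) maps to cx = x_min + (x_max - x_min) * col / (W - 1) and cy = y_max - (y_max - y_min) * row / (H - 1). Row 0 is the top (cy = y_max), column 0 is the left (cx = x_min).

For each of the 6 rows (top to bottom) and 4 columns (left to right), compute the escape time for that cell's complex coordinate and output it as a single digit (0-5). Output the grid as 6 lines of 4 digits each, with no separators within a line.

(row=0, col=0): c = -1.4500 + 1.1000i → escape time 2
(row=0, col=1): c = -0.9300 + 1.1000i → escape time 3
(row=0, col=2): c = -0.4100 + 1.1000i → escape time 4
(row=0, col=3): c = 0.1100 + 1.1000i → escape time 4
(row=1, col=0): c = -1.4500 + 0.7100i → escape time 3
(row=1, col=1): c = -0.9300 + 0.7100i → escape time 4
(row=1, col=2): c = -0.4100 + 0.7100i → escape time 5
(row=1, col=3): c = 0.1100 + 0.7100i → escape time 5
(row=2, col=0): c = -1.4500 + 0.3200i → escape time 5
(row=2, col=1): c = -0.9300 + 0.3200i → escape time 5
(row=2, col=2): c = -0.4100 + 0.3200i → escape time 5
(row=2, col=3): c = 0.1100 + 0.3200i → escape time 5
(row=3, col=0): c = -1.4500 + -0.0700i → escape time 5
(row=3, col=1): c = -0.9300 + -0.0700i → escape time 5
(row=3, col=2): c = -0.4100 + -0.0700i → escape time 5
(row=3, col=3): c = 0.1100 + -0.0700i → escape time 5
(row=4, col=0): c = -1.4500 + -0.4600i → escape time 3
(row=4, col=1): c = -0.9300 + -0.4600i → escape time 5
(row=4, col=2): c = -0.4100 + -0.4600i → escape time 5
(row=4, col=3): c = 0.1100 + -0.4600i → escape time 5
(row=5, col=0): c = -1.4500 + -0.8500i → escape time 3
(row=5, col=1): c = -0.9300 + -0.8500i → escape time 3
(row=5, col=2): c = -0.4100 + -0.8500i → escape time 5
(row=5, col=3): c = 0.1100 + -0.8500i → escape time 5

Answer: 2344
3455
5555
5555
3555
3355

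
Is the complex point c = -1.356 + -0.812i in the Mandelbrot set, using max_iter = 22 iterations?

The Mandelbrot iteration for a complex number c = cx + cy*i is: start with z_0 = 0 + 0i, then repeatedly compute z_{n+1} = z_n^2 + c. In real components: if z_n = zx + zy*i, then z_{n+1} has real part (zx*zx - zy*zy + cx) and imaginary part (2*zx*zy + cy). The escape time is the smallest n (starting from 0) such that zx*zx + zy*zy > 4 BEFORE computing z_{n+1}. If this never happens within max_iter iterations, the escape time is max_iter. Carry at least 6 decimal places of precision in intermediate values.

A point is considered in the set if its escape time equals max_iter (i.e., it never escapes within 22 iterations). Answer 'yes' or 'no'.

Answer: no

Derivation:
z_0 = 0 + 0i, c = -1.3560 + -0.8120i
Iter 1: z = -1.3560 + -0.8120i, |z|^2 = 2.4981
Iter 2: z = -0.1766 + 1.3901i, |z|^2 = 1.9637
Iter 3: z = -3.2573 + -1.3030i, |z|^2 = 12.3079
Escaped at iteration 3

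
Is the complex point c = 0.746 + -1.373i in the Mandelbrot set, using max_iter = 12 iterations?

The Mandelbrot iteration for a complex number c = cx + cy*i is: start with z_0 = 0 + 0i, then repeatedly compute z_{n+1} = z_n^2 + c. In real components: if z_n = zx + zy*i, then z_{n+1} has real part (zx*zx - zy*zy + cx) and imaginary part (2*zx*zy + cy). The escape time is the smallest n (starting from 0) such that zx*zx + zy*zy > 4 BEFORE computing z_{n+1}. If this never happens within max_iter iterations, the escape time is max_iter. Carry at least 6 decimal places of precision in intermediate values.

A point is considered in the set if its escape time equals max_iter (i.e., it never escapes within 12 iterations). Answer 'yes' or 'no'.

z_0 = 0 + 0i, c = 0.7460 + -1.3730i
Iter 1: z = 0.7460 + -1.3730i, |z|^2 = 2.4416
Iter 2: z = -0.5826 + -3.4215i, |z|^2 = 12.0462
Escaped at iteration 2

Answer: no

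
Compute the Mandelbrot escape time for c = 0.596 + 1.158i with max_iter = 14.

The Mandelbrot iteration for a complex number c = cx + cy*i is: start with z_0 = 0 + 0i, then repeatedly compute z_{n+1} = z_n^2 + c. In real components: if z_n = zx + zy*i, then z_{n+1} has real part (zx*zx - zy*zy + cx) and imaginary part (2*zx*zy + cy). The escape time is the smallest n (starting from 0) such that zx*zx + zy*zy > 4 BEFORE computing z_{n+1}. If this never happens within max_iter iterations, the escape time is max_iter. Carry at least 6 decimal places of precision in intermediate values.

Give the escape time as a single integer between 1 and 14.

z_0 = 0 + 0i, c = 0.5960 + 1.1580i
Iter 1: z = 0.5960 + 1.1580i, |z|^2 = 1.6962
Iter 2: z = -0.3897 + 2.5383i, |z|^2 = 6.5951
Escaped at iteration 2

Answer: 2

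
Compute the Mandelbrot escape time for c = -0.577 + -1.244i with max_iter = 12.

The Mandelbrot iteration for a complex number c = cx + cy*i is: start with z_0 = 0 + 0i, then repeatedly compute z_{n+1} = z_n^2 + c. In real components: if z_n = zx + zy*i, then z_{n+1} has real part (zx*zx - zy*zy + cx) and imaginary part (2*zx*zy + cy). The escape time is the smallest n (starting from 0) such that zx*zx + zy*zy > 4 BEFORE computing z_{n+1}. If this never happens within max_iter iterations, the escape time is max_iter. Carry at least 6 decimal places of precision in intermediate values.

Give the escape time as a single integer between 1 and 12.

Answer: 3

Derivation:
z_0 = 0 + 0i, c = -0.5770 + -1.2440i
Iter 1: z = -0.5770 + -1.2440i, |z|^2 = 1.8805
Iter 2: z = -1.7916 + 0.1916i, |z|^2 = 3.2466
Iter 3: z = 2.5962 + -1.9305i, |z|^2 = 10.4667
Escaped at iteration 3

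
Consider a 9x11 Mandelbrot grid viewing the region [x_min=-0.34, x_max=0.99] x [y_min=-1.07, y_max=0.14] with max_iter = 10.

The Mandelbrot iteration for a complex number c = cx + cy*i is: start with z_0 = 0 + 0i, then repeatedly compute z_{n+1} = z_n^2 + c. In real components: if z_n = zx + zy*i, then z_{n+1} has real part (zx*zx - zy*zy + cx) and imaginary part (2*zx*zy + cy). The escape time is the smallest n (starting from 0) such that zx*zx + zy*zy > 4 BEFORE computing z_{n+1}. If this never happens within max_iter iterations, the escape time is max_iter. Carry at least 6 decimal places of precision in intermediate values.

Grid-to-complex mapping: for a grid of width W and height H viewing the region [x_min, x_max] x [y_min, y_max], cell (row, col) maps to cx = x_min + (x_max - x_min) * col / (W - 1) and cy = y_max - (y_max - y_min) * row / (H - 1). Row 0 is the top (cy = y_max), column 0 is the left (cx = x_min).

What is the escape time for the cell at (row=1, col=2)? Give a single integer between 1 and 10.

Answer: 10

Derivation:
z_0 = 0 + 0i, c = -0.0075 + 0.0190i
Iter 1: z = -0.0075 + 0.0190i, |z|^2 = 0.0004
Iter 2: z = -0.0078 + 0.0187i, |z|^2 = 0.0004
Iter 3: z = -0.0078 + 0.0187i, |z|^2 = 0.0004
Iter 4: z = -0.0078 + 0.0187i, |z|^2 = 0.0004
Iter 5: z = -0.0078 + 0.0187i, |z|^2 = 0.0004
Iter 6: z = -0.0078 + 0.0187i, |z|^2 = 0.0004
Iter 7: z = -0.0078 + 0.0187i, |z|^2 = 0.0004
Iter 8: z = -0.0078 + 0.0187i, |z|^2 = 0.0004
Iter 9: z = -0.0078 + 0.0187i, |z|^2 = 0.0004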